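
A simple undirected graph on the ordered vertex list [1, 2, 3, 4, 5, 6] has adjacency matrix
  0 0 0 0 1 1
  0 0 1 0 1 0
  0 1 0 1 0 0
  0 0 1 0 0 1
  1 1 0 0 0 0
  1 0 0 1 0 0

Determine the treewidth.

A width-2 tree decomposition is:
Bags: B1 = {3, 4, 6}  B2 = {2, 3, 6}  B3 = {2, 5, 6}  B4 = {1, 5, 6}
Tree: B1–B2, B2–B3, B3–B4
Each bag holds 3 vertices, so the decomposition has width 2, which upper-bounds the treewidth. The edges 6–4–3–2–5–1–6 form a cycle, so G is not a tree and its treewidth is at least 2. The upper and lower bounds meet at 2, so that is the treewidth.

2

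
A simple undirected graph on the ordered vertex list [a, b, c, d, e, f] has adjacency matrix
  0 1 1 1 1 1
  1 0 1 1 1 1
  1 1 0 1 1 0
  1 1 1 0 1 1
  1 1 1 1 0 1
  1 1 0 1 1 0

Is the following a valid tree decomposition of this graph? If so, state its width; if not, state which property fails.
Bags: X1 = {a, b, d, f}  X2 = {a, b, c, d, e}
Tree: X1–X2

No — edge (e,f) lies in no bag.

A tree decomposition must satisfy three properties: every vertex lies in some bag; for every edge, both endpoints lie together in some bag; and for every vertex, the bags containing it form a connected subtree. Here edge (e,f) lies in no bag, so the decomposition is invalid.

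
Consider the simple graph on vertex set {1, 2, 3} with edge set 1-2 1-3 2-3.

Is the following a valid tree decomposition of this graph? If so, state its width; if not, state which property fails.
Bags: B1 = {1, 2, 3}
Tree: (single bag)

Yes; width 2.

Vertex coverage: the bags together contain {1, 2, 3}, the full vertex set. Edge coverage: each edge of G has both endpoints in at least one bag. Running intersection: for every vertex, the bags containing it form a connected subtree. All three properties hold, so this is a valid tree decomposition of width max|bag| − 1 = 2, and hence tw(G) ≤ 2.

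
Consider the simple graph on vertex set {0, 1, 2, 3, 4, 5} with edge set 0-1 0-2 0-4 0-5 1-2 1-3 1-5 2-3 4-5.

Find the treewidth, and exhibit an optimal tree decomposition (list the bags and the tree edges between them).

The largest bag has 3 vertices, giving width 2; this decomposition certifies tw(G) ≤ 2. For the lower bound, the 3 vertices {0, 1, 2} are pairwise adjacent, and any tree decomposition puts a clique entirely inside one bag — forcing width ≥ 2. Hence tw(G) = 2 exactly.

Treewidth 2.
Bags: B1 = {0, 1, 5}  B2 = {0, 4, 5}  B3 = {0, 1, 2}  B4 = {1, 2, 3}
Tree: B1–B2, B1–B3, B3–B4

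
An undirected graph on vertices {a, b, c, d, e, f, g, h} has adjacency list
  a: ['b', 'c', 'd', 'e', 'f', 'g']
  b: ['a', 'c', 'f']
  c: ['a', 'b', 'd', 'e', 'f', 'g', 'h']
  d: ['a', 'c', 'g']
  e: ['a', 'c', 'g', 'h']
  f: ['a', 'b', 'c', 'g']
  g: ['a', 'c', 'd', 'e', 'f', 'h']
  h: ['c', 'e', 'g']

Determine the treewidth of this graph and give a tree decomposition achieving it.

Treewidth 3.
One optimal decomposition is:
Bags: B1 = {a, c, f, g}  B2 = {a, b, c, f}  B3 = {a, c, e, g}  B4 = {a, c, d, g}  B5 = {c, e, g, h}
Tree: B1–B2, B1–B3, B3–B4, B3–B5

Each bag holds 4 vertices, so the decomposition has width 3, which upper-bounds the treewidth. On the other hand G contains the 4-clique {c, e, g, h}. A clique must lie in a single bag of any decomposition, so no decomposition can have width below 3. Therefore the treewidth is 3.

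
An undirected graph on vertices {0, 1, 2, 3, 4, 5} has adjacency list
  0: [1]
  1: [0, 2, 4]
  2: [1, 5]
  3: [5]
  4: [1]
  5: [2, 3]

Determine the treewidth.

1

A width-1 tree decomposition is:
Bags: B1 = {3, 5}  B2 = {2, 5}  B3 = {1, 2}  B4 = {0, 1}  B5 = {1, 4}
Tree: B1–B2, B2–B3, B3–B4, B3–B5
The largest bag has 2 vertices, giving width 1; this decomposition certifies tw(G) ≤ 1. Any graph with an edge has treewidth ≥ 1, and G has the edge 3–5. Hence tw(G) = 1 exactly.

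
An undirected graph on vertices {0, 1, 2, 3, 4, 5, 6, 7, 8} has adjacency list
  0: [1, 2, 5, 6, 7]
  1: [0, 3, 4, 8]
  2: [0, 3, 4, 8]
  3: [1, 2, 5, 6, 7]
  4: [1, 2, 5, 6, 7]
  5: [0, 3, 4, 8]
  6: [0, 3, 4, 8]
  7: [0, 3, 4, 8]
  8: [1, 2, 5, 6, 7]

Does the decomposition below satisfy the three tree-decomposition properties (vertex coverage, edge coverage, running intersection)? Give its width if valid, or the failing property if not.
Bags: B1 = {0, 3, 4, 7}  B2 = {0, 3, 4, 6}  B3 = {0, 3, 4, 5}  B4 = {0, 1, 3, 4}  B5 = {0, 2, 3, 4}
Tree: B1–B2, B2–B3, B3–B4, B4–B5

No — vertex 8 appears in no bag.

A tree decomposition must satisfy three properties: every vertex lies in some bag; for every edge, both endpoints lie together in some bag; and for every vertex, the bags containing it form a connected subtree. Here vertex 8 appears in no bag, so the decomposition is invalid.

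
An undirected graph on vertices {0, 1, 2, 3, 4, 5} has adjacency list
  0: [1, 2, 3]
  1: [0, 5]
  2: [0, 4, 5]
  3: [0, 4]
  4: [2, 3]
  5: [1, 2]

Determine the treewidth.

A width-2 tree decomposition is:
Bags: B1 = {1, 2, 5}  B2 = {0, 1, 2}  B3 = {0, 2, 4}  B4 = {0, 3, 4}
Tree: B1–B2, B2–B3, B3–B4
Each bag holds 3 vertices, so the decomposition has width 2, which upper-bounds the treewidth. For the lower bound, G contains the cycle 5–1–0–2–5, so G is not a forest; only forests have treewidth ≤ 1, hence tw(G) ≥ 2. Hence tw(G) = 2 exactly.

2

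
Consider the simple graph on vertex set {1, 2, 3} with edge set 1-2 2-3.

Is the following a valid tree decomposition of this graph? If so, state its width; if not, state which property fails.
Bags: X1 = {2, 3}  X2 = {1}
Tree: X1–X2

A tree decomposition must satisfy three properties: every vertex lies in some bag; for every edge, both endpoints lie together in some bag; and for every vertex, the bags containing it form a connected subtree. Here edge (2,1) lies in no bag, so the decomposition is invalid.

No — edge (2,1) lies in no bag.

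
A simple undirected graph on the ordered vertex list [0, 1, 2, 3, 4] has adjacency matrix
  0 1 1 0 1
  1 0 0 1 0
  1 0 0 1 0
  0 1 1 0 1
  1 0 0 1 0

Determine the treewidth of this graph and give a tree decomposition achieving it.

Treewidth 2.
One such decomposition:
Bags: B1 = {0, 2, 3}  B2 = {0, 3, 4}  B3 = {0, 1, 3}
Tree: B1–B2, B2–B3

Each bag holds 3 vertices, so the decomposition has width 2, which upper-bounds the treewidth. The edges 3–2–0–4–3 form a cycle, so G is not a tree and its treewidth is at least 2. The upper and lower bounds meet at 2, so that is the treewidth.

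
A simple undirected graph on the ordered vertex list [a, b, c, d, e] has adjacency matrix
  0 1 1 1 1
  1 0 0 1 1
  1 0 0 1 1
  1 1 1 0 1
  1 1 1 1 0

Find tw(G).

3

A width-3 tree decomposition is:
Bags: B1 = {a, c, d, e}  B2 = {a, b, d, e}
Tree: B1–B2
The largest bag has 4 vertices, giving width 3; this decomposition certifies tw(G) ≤ 3. Conversely, {a, c, d, e} is a clique of size 4, and the vertices of any clique must share a bag in every tree decomposition; so some bag has ≥ 4 vertices and tw(G) ≥ 3. Hence tw(G) = 3 exactly.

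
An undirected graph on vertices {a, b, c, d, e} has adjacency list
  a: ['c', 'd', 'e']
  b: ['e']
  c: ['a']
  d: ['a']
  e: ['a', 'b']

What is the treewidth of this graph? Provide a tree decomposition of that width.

Treewidth 1.
One such decomposition:
Bags: B1 = {a, e}  B2 = {b, e}  B3 = {a, d}  B4 = {a, c}
Tree: B1–B2, B1–B3, B3–B4

Every bag has size at most 2, so the width is 2 − 1 = 1 and tw(G) ≤ 1. G has an edge, so its treewidth is at least 1. Hence tw(G) = 1 exactly.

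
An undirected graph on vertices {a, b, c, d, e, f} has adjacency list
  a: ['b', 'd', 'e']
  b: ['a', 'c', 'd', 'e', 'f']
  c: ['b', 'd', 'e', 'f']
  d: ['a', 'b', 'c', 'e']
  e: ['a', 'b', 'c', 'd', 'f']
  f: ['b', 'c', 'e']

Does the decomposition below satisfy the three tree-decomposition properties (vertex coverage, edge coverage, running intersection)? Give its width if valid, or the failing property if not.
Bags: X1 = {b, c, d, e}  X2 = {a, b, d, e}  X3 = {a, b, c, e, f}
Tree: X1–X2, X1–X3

No — bags containing vertex a are not connected in the tree.

A tree decomposition must satisfy three properties: every vertex lies in some bag; for every edge, both endpoints lie together in some bag; and for every vertex, the bags containing it form a connected subtree. Here bags containing vertex a are not connected in the tree, so the decomposition is invalid.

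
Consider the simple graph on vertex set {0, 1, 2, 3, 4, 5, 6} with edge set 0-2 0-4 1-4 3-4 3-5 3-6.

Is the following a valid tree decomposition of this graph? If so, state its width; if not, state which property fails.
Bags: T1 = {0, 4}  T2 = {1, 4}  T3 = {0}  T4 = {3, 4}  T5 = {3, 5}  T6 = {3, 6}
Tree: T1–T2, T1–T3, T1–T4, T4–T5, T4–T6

A tree decomposition must satisfy three properties: every vertex lies in some bag; for every edge, both endpoints lie together in some bag; and for every vertex, the bags containing it form a connected subtree. Here vertex 2 appears in no bag, so the decomposition is invalid.

No — vertex 2 appears in no bag.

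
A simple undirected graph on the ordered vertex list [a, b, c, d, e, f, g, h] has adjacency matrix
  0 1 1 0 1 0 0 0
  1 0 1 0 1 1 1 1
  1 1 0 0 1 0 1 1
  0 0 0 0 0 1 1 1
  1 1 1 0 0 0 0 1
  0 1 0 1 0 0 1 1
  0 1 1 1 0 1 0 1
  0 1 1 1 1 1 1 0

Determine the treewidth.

3

A width-3 tree decomposition is:
Bags: B1 = {b, c, e, h}  B2 = {b, c, g, h}  B3 = {b, f, g, h}  B4 = {a, b, c, e}  B5 = {d, f, g, h}
Tree: B1–B2, B2–B3, B1–B4, B3–B5
Every bag has size at most 4, so the width is 4 − 1 = 3 and tw(G) ≤ 3. Conversely, {b, c, g, h} is a clique of size 4, and the vertices of any clique must share a bag in every tree decomposition; so some bag has ≥ 4 vertices and tw(G) ≥ 3. Hence tw(G) = 3 exactly.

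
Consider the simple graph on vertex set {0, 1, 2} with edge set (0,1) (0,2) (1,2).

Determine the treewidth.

A width-2 tree decomposition is:
Bags: B1 = {0, 1, 2}
Tree: (single bag)
With just one bag of size 3, the width is 3 − 1 = 2, so tw(G) ≤ 2. On the other hand G contains the 3-clique {0, 1, 2}. A clique must lie in a single bag of any decomposition, so no decomposition can have width below 2. The upper and lower bounds meet at 2, so that is the treewidth.

2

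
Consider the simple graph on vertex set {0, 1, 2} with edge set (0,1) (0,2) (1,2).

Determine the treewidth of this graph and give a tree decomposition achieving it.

Treewidth 2.
One such decomposition:
Bags: B1 = {0, 1, 2}
Tree: (single bag)

With just one bag of size 3, the width is 3 − 1 = 2, so tw(G) ≤ 2. Conversely, {0, 1, 2} is a clique of size 3, and the vertices of any clique must share a bag in every tree decomposition; so some bag has ≥ 3 vertices and tw(G) ≥ 2. The upper and lower bounds meet at 2, so that is the treewidth.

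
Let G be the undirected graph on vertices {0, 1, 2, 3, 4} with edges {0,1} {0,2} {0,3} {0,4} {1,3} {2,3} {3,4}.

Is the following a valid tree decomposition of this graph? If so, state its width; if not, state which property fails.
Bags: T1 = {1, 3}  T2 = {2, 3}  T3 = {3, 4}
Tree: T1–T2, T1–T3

A tree decomposition must satisfy three properties: every vertex lies in some bag; for every edge, both endpoints lie together in some bag; and for every vertex, the bags containing it form a connected subtree. Here vertex 0 appears in no bag, so the decomposition is invalid.

No — vertex 0 appears in no bag.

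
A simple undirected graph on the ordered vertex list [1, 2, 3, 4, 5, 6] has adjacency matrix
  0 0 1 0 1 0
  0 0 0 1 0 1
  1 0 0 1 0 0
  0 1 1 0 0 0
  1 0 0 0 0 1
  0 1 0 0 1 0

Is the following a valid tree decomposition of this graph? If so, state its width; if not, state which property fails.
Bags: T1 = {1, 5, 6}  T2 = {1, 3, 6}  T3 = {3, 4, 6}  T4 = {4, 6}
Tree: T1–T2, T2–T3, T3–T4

A tree decomposition must satisfy three properties: every vertex lies in some bag; for every edge, both endpoints lie together in some bag; and for every vertex, the bags containing it form a connected subtree. Here vertex 2 appears in no bag, so the decomposition is invalid.

No — vertex 2 appears in no bag.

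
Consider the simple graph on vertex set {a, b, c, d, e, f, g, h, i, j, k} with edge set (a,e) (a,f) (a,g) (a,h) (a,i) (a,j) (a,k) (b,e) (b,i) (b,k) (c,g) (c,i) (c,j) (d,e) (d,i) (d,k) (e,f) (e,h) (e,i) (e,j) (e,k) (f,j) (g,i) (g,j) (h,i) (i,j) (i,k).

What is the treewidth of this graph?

3

A width-3 tree decomposition is:
Bags: B1 = {a, e, i, j}  B2 = {a, g, i, j}  B3 = {a, e, h, i}  B4 = {a, e, f, j}  B5 = {a, e, i, k}  B6 = {d, e, i, k}  B7 = {c, g, i, j}  B8 = {b, e, i, k}
Tree: B1–B2, B1–B3, B1–B4, B3–B5, B5–B6, B2–B7, B5–B8
The largest bag has 4 vertices, giving width 3; this decomposition certifies tw(G) ≤ 3. For the lower bound, the 4 vertices {a, e, f, j} are pairwise adjacent, and any tree decomposition puts a clique entirely inside one bag — forcing width ≥ 3. The upper and lower bounds meet at 3, so that is the treewidth.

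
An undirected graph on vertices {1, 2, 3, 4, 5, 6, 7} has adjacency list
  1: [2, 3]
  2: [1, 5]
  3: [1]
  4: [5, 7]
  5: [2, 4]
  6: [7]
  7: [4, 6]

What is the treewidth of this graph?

1

A width-1 tree decomposition is:
Bags: B1 = {6, 7}  B2 = {4, 7}  B3 = {4, 5}  B4 = {2, 5}  B5 = {1, 2}  B6 = {1, 3}
Tree: B1–B2, B2–B3, B3–B4, B4–B5, B5–B6
Every bag has size at most 2, so the width is 2 − 1 = 1 and tw(G) ≤ 1. Any graph with an edge has treewidth ≥ 1, and G has the edge 6–7. Combining the bounds, tw(G) = 1.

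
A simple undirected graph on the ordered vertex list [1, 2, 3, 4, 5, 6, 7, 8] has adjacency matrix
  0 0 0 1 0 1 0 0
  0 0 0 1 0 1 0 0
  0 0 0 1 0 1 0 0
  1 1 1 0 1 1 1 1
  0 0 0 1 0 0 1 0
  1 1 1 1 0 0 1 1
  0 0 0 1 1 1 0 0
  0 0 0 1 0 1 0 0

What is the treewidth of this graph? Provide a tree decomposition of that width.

Treewidth 2.
One such decomposition:
Bags: B1 = {2, 4, 6}  B2 = {4, 6, 8}  B3 = {3, 4, 6}  B4 = {4, 6, 7}  B5 = {4, 5, 7}  B6 = {1, 4, 6}
Tree: B1–B2, B1–B3, B2–B4, B4–B5, B3–B6

Every bag has size at most 3, so the width is 3 − 1 = 2 and tw(G) ≤ 2. For the lower bound, the 3 vertices {4, 5, 7} are pairwise adjacent, and any tree decomposition puts a clique entirely inside one bag — forcing width ≥ 2. Hence tw(G) = 2 exactly.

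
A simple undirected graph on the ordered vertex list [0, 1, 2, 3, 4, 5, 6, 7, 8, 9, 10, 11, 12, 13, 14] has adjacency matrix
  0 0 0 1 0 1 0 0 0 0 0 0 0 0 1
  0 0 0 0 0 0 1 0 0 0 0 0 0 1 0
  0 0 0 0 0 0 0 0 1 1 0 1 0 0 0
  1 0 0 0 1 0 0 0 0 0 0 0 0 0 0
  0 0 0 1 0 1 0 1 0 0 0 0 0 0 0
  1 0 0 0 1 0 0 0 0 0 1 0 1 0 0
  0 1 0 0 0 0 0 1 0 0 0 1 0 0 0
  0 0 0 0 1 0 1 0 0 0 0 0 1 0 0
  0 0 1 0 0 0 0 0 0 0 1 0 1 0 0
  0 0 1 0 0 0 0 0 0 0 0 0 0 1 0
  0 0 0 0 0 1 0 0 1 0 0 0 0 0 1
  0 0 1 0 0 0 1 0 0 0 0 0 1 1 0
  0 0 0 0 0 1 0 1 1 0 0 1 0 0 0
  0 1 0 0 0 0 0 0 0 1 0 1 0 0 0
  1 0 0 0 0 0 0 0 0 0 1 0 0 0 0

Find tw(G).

A width-3 tree decomposition is:
Bags: B1 = {0, 3, 4, 14}  B2 = {0, 4, 5, 14}  B3 = {4, 5, 10, 14}  B4 = {4, 5, 7, 10}  B5 = {5, 7, 10, 12}  B6 = {7, 8, 10, 12}  B7 = {6, 7, 8, 12}  B8 = {6, 8, 11, 12}  B9 = {2, 6, 8, 11}  B10 = {1, 2, 6, 11}  B11 = {1, 2, 11, 13}  B12 = {1, 2, 9, 13}
Tree: B1–B2, B2–B3, B3–B4, B4–B5, B5–B6, B6–B7, B7–B8, B8–B9, B9–B10, B10–B11, B11–B12
Every bag has size at most 4, so the width is 4 − 1 = 3 and tw(G) ≤ 3. For the lower bound: the 4 vertex sets {0,3,14}, {4}, {5}, {7,8,10,12} are disjoint, each induces a connected subgraph, and every pair is joined by at least one edge of G. Contracting each set to a single vertex therefore yields K_{4} as a minor, and since treewidth is minor-monotone, tw(G) ≥ tw(K_{4}) = 3. Therefore the treewidth is 3.

3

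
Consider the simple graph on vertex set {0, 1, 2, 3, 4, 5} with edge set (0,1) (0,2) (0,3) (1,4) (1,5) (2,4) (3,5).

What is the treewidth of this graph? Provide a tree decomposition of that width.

Treewidth 2.
One optimal decomposition is:
Bags: B1 = {1, 3, 5}  B2 = {0, 1, 3}  B3 = {0, 1, 4}  B4 = {0, 2, 4}
Tree: B1–B2, B2–B3, B3–B4

The largest bag has 3 vertices, giving width 2; this decomposition certifies tw(G) ≤ 2. For the lower bound, G contains the cycle 5–3–0–1–5, so G is not a forest; only forests have treewidth ≤ 1, hence tw(G) ≥ 2. Therefore the treewidth is 2.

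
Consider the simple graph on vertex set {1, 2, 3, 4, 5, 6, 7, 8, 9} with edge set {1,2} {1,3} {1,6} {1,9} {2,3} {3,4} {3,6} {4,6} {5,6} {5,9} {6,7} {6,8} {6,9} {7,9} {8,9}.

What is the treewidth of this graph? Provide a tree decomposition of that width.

Treewidth 2.
One such decomposition:
Bags: B1 = {1, 6, 9}  B2 = {6, 7, 9}  B3 = {1, 3, 6}  B4 = {5, 6, 9}  B5 = {3, 4, 6}  B6 = {1, 2, 3}  B7 = {6, 8, 9}
Tree: B1–B2, B1–B3, B1–B4, B3–B5, B3–B6, B2–B7

Every bag has size at most 3, so the width is 3 − 1 = 2 and tw(G) ≤ 2. On the other hand G contains the 3-clique {1, 2, 3}. A clique must lie in a single bag of any decomposition, so no decomposition can have width below 2. The upper and lower bounds meet at 2, so that is the treewidth.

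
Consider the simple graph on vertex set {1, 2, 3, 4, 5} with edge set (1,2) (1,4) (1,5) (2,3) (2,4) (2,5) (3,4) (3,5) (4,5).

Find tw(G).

A width-3 tree decomposition is:
Bags: B1 = {2, 3, 4, 5}  B2 = {1, 2, 4, 5}
Tree: B1–B2
Every bag has size at most 4, so the width is 4 − 1 = 3 and tw(G) ≤ 3. For the lower bound, the 4 vertices {1, 2, 4, 5} are pairwise adjacent, and any tree decomposition puts a clique entirely inside one bag — forcing width ≥ 3. Therefore the treewidth is 3.

3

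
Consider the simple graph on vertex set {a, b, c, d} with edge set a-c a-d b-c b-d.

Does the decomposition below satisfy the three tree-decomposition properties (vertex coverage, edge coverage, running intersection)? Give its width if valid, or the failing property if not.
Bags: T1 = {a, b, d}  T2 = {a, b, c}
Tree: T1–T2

Every vertex of G appears in some bag (union = {a, b, c, d}); every edge is covered by a bag; and for each vertex v the set of bags containing v is connected in the bag tree. The decomposition is therefore valid. The largest bag has 3 vertices, so the width is 2.

Yes; width 2.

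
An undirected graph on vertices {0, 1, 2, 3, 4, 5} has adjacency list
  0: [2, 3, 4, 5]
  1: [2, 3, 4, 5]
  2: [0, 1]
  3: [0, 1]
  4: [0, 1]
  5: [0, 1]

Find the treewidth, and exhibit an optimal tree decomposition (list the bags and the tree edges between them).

Every bag has size at most 3, so the width is 3 − 1 = 2 and tw(G) ≤ 2. Since 0–2–1–4–0 is a cycle in G, G is not acyclic. Forests are exactly the graphs of treewidth ≤ 1, so tw(G) ≥ 2. Hence tw(G) = 2 exactly.

Treewidth 2.
One such decomposition:
Bags: B1 = {0, 1, 2}  B2 = {0, 1, 4}  B3 = {0, 1, 3}  B4 = {0, 1, 5}
Tree: B1–B2, B2–B3, B3–B4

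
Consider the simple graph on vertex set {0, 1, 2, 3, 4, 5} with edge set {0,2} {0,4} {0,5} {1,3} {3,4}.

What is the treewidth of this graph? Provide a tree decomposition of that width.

The largest bag has 2 vertices, giving width 1; this decomposition certifies tw(G) ≤ 1. G has an edge, so its treewidth is at least 1. Combining the bounds, tw(G) = 1.

Treewidth 1.
One such decomposition:
Bags: B1 = {0, 5}  B2 = {0, 4}  B3 = {3, 4}  B4 = {0, 2}  B5 = {1, 3}
Tree: B1–B2, B2–B3, B2–B4, B3–B5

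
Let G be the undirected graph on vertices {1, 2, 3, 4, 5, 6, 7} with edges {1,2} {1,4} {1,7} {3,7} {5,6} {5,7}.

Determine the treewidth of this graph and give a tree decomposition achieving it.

Treewidth 1.
One optimal decomposition is:
Bags: B1 = {5, 7}  B2 = {1, 7}  B3 = {1, 2}  B4 = {3, 7}  B5 = {5, 6}  B6 = {1, 4}
Tree: B1–B2, B2–B3, B2–B4, B1–B5, B3–B6

Every bag has size at most 2, so the width is 2 − 1 = 1 and tw(G) ≤ 1. G has an edge, so its treewidth is at least 1. Therefore the treewidth is 1.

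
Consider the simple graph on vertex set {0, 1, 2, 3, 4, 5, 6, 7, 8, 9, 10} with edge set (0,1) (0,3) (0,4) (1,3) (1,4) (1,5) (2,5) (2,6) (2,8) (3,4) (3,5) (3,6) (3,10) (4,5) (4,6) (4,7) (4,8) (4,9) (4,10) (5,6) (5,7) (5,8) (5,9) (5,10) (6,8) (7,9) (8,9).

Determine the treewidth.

A width-3 tree decomposition is:
Bags: B1 = {3, 4, 5, 6}  B2 = {4, 5, 6, 8}  B3 = {2, 5, 6, 8}  B4 = {4, 5, 8, 9}  B5 = {1, 3, 4, 5}  B6 = {4, 5, 7, 9}  B7 = {0, 1, 3, 4}  B8 = {3, 4, 5, 10}
Tree: B1–B2, B2–B3, B2–B4, B1–B5, B4–B6, B5–B7, B1–B8
Each bag holds 4 vertices, so the decomposition has width 3, which upper-bounds the treewidth. Conversely, {2, 5, 6, 8} is a clique of size 4, and the vertices of any clique must share a bag in every tree decomposition; so some bag has ≥ 4 vertices and tw(G) ≥ 3. Combining the bounds, tw(G) = 3.

3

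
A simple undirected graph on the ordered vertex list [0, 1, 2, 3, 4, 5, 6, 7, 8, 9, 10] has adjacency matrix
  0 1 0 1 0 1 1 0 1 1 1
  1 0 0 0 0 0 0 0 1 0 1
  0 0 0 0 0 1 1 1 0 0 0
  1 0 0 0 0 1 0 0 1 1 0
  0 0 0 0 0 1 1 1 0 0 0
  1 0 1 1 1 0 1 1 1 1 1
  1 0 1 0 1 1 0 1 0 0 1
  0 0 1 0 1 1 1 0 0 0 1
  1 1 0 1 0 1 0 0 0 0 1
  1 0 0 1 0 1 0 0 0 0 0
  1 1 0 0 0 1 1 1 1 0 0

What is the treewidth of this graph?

3

A width-3 tree decomposition is:
Bags: B1 = {0, 5, 8, 10}  B2 = {0, 5, 6, 10}  B3 = {5, 6, 7, 10}  B4 = {0, 3, 5, 8}  B5 = {2, 5, 6, 7}  B6 = {0, 3, 5, 9}  B7 = {0, 1, 8, 10}  B8 = {4, 5, 6, 7}
Tree: B1–B2, B2–B3, B1–B4, B3–B5, B4–B6, B1–B7, B5–B8
The largest bag has 4 vertices, giving width 3; this decomposition certifies tw(G) ≤ 3. On the other hand G contains the 4-clique {0, 1, 8, 10}. A clique must lie in a single bag of any decomposition, so no decomposition can have width below 3. Therefore the treewidth is 3.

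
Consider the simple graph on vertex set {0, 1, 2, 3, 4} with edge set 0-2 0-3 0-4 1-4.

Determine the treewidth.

1

A width-1 tree decomposition is:
Bags: B1 = {0, 3}  B2 = {0, 2}  B3 = {0, 4}  B4 = {1, 4}
Tree: B1–B2, B1–B3, B3–B4
Every bag has size at most 2, so the width is 2 − 1 = 1 and tw(G) ≤ 1. G has an edge, so its treewidth is at least 1. Hence tw(G) = 1 exactly.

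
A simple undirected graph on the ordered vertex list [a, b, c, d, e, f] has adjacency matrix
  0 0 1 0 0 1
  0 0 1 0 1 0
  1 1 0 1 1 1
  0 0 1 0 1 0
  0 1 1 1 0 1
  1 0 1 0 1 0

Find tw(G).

2

A width-2 tree decomposition is:
Bags: B1 = {a, c, f}  B2 = {c, e, f}  B3 = {b, c, e}  B4 = {c, d, e}
Tree: B1–B2, B2–B3, B3–B4
Every bag has size at most 3, so the width is 3 − 1 = 2 and tw(G) ≤ 2. For the lower bound, the 3 vertices {c, d, e} are pairwise adjacent, and any tree decomposition puts a clique entirely inside one bag — forcing width ≥ 2. Combining the bounds, tw(G) = 2.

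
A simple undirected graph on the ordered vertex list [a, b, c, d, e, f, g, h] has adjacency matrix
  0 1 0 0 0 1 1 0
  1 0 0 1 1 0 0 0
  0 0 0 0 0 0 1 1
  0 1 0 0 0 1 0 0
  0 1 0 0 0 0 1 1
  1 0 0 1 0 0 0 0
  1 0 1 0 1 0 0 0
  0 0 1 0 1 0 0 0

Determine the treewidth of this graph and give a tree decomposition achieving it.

Treewidth 2.
One such decomposition:
Bags: B1 = {c, g, h}  B2 = {e, g, h}  B3 = {a, e, g}  B4 = {a, b, e}  B5 = {a, b, f}  B6 = {b, d, f}
Tree: B1–B2, B2–B3, B3–B4, B4–B5, B5–B6

The largest bag has 3 vertices, giving width 2; this decomposition certifies tw(G) ≤ 2. Since c–h–e–g–c is a cycle in G, G is not acyclic. Forests are exactly the graphs of treewidth ≤ 1, so tw(G) ≥ 2. Hence tw(G) = 2 exactly.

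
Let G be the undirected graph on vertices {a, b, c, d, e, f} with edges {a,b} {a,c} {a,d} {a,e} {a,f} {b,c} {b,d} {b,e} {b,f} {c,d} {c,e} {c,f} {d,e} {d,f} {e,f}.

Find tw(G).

5

A width-5 tree decomposition is:
Bags: B1 = {a, b, c, d, e, f}
Tree: (single bag)
A single bag containing all 6 vertices is trivially a valid decomposition of width 5. On the other hand G contains the 6-clique {a, b, c, d, e, f}. A clique must lie in a single bag of any decomposition, so no decomposition can have width below 5. The upper and lower bounds meet at 5, so that is the treewidth.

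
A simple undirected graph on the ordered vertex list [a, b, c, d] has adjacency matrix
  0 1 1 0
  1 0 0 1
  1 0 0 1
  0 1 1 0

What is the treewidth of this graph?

A width-2 tree decomposition is:
Bags: B1 = {a, b, d}  B2 = {a, c, d}
Tree: B1–B2
Each bag holds 3 vertices, so the decomposition has width 2, which upper-bounds the treewidth. Since d–b–a–c–d is a cycle in G, G is not acyclic. Forests are exactly the graphs of treewidth ≤ 1, so tw(G) ≥ 2. Combining the bounds, tw(G) = 2.

2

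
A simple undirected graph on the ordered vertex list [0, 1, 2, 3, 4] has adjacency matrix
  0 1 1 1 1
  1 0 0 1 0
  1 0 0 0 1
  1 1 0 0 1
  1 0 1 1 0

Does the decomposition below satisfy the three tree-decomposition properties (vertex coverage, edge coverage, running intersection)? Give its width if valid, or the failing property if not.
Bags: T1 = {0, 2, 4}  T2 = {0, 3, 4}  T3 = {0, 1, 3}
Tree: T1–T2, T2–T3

Yes; width 2.

Checking the three conditions: (i) the bags cover all of {0, 1, 2, 3, 4}; (ii) for each edge, some bag contains both endpoints; (iii) the bags containing any fixed vertex form a subtree. All hold, so the decomposition is valid with width 3 − 1 = 2.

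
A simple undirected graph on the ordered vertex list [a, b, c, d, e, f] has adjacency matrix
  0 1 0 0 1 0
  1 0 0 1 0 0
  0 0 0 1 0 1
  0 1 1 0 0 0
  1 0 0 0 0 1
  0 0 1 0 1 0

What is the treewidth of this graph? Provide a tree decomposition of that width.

Every bag has size at most 3, so the width is 3 − 1 = 2 and tw(G) ≤ 2. For the lower bound, G contains the cycle b–d–c–f–e–a–b, so G is not a forest; only forests have treewidth ≤ 1, hence tw(G) ≥ 2. The upper and lower bounds meet at 2, so that is the treewidth.

Treewidth 2.
Bags: B1 = {b, c, d}  B2 = {b, c, f}  B3 = {b, e, f}  B4 = {a, b, e}
Tree: B1–B2, B2–B3, B3–B4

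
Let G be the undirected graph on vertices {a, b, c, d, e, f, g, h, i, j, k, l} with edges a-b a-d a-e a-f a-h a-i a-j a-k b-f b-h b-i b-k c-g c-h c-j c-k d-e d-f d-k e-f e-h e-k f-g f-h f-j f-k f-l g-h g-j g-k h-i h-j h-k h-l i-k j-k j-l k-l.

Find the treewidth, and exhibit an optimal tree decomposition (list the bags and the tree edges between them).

Treewidth 4.
One such decomposition:
Bags: B1 = {a, b, f, h, k}  B2 = {a, f, h, j, k}  B3 = {f, g, h, j, k}  B4 = {a, b, h, i, k}  B5 = {a, e, f, h, k}  B6 = {f, h, j, k, l}  B7 = {a, d, e, f, k}  B8 = {c, g, h, j, k}
Tree: B1–B2, B2–B3, B1–B4, B1–B5, B2–B6, B5–B7, B3–B8

The largest bag has 5 vertices, giving width 4; this decomposition certifies tw(G) ≤ 4. For the lower bound, the 5 vertices {a, d, e, f, k} are pairwise adjacent, and any tree decomposition puts a clique entirely inside one bag — forcing width ≥ 4. Hence tw(G) = 4 exactly.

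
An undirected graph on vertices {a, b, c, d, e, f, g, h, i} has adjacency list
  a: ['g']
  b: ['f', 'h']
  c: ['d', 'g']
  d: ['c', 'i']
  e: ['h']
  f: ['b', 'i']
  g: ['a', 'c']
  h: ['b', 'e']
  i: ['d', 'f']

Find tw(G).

1

A width-1 tree decomposition is:
Bags: B1 = {e, h}  B2 = {b, h}  B3 = {b, f}  B4 = {f, i}  B5 = {d, i}  B6 = {c, d}  B7 = {c, g}  B8 = {a, g}
Tree: B1–B2, B2–B3, B3–B4, B4–B5, B5–B6, B6–B7, B7–B8
The largest bag has 2 vertices, giving width 1; this decomposition certifies tw(G) ≤ 1. Any graph with an edge has treewidth ≥ 1, and G has the edge e–h. The upper and lower bounds meet at 1, so that is the treewidth.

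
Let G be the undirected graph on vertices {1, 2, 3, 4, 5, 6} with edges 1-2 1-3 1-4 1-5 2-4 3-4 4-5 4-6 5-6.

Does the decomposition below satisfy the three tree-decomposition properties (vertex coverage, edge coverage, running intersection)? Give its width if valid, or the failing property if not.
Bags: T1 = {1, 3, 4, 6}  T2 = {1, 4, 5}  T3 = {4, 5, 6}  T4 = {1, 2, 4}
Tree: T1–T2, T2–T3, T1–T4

No — bags containing vertex 6 are not connected in the tree.

A tree decomposition must satisfy three properties: every vertex lies in some bag; for every edge, both endpoints lie together in some bag; and for every vertex, the bags containing it form a connected subtree. Here bags containing vertex 6 are not connected in the tree, so the decomposition is invalid.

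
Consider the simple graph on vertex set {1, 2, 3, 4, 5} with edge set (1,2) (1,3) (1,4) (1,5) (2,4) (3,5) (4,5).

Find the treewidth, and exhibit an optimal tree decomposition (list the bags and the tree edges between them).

Treewidth 2.
One optimal decomposition is:
Bags: B1 = {1, 4, 5}  B2 = {1, 3, 5}  B3 = {1, 2, 4}
Tree: B1–B2, B1–B3

The largest bag has 3 vertices, giving width 2; this decomposition certifies tw(G) ≤ 2. Conversely, {1, 3, 5} is a clique of size 3, and the vertices of any clique must share a bag in every tree decomposition; so some bag has ≥ 3 vertices and tw(G) ≥ 2. Combining the bounds, tw(G) = 2.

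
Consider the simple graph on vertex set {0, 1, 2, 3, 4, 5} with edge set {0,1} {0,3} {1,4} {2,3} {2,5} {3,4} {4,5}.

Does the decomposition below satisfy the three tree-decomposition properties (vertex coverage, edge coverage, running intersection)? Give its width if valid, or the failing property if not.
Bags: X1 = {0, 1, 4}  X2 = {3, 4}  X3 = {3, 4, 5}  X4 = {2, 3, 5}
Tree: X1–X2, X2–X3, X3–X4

A tree decomposition must satisfy three properties: every vertex lies in some bag; for every edge, both endpoints lie together in some bag; and for every vertex, the bags containing it form a connected subtree. Here edge (0,3) lies in no bag, so the decomposition is invalid.

No — edge (0,3) lies in no bag.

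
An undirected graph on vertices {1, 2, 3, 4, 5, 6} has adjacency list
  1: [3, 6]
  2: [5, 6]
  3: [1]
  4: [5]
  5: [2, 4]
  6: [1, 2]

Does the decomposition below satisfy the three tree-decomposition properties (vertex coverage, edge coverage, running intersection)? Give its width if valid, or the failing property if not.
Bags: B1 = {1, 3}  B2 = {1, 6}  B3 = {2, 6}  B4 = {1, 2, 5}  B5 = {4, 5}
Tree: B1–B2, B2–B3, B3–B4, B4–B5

A tree decomposition must satisfy three properties: every vertex lies in some bag; for every edge, both endpoints lie together in some bag; and for every vertex, the bags containing it form a connected subtree. Here bags containing vertex 1 are not connected in the tree, so the decomposition is invalid.

No — bags containing vertex 1 are not connected in the tree.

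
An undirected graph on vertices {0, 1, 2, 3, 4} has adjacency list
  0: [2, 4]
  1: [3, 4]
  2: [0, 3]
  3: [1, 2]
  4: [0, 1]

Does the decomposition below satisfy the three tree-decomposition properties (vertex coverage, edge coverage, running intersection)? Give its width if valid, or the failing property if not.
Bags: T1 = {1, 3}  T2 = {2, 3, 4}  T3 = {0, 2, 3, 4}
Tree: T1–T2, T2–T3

No — edge (4,1) lies in no bag.

A tree decomposition must satisfy three properties: every vertex lies in some bag; for every edge, both endpoints lie together in some bag; and for every vertex, the bags containing it form a connected subtree. Here edge (4,1) lies in no bag, so the decomposition is invalid.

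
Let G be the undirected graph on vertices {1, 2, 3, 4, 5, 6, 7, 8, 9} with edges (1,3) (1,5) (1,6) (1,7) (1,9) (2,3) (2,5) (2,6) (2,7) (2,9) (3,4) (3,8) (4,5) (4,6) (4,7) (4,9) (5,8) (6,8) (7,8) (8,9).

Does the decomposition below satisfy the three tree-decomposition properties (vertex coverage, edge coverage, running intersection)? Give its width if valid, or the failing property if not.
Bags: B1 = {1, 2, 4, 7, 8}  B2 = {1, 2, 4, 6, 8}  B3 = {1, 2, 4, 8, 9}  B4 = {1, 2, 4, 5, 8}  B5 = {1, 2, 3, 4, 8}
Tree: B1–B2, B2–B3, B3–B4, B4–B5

Checking the three conditions: (i) the bags cover all of {1, 2, 3, 4, 5, 6, 7, 8, 9}; (ii) for each edge, some bag contains both endpoints; (iii) the bags containing any fixed vertex form a subtree. All hold, so the decomposition is valid with width 5 − 1 = 4.

Yes; width 4.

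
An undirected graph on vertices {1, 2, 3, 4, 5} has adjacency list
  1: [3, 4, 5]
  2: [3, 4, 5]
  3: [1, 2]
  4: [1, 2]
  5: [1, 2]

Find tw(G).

A width-2 tree decomposition is:
Bags: B1 = {1, 2, 3}  B2 = {1, 2, 5}  B3 = {1, 2, 4}
Tree: B1–B2, B2–B3
Each bag holds 3 vertices, so the decomposition has width 2, which upper-bounds the treewidth. The edges 3–2–5–1–3 form a cycle, so G is not a tree and its treewidth is at least 2. Combining the bounds, tw(G) = 2.

2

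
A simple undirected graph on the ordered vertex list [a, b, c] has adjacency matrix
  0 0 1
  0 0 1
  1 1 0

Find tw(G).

A width-1 tree decomposition is:
Bags: B1 = {a, c}  B2 = {b, c}
Tree: B1–B2
Each bag holds 2 vertices, so the decomposition has width 1, which upper-bounds the treewidth. Any graph with an edge has treewidth ≥ 1, and G has the edge c–a. The upper and lower bounds meet at 1, so that is the treewidth.

1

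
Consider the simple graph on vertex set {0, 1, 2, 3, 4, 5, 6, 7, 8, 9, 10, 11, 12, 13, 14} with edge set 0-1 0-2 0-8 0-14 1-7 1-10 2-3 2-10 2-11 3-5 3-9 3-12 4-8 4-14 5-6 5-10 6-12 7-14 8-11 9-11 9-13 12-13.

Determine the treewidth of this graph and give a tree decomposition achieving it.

Every bag has size at most 4, so the width is 4 − 1 = 3 and tw(G) ≤ 3. For the lower bound: the 4 vertex sets {4,7,14}, {1}, {0}, {2,8,10,11} are disjoint, each induces a connected subgraph, and every pair is joined by at least one edge of G. Contracting each set to a single vertex therefore yields K_{4} as a minor, and since treewidth is minor-monotone, tw(G) ≥ tw(K_{4}) = 3. Therefore the treewidth is 3.

Treewidth 3.
One optimal decomposition is:
Bags: B1 = {1, 4, 7, 14}  B2 = {0, 1, 4, 14}  B3 = {0, 1, 4, 8}  B4 = {0, 1, 8, 10}  B5 = {0, 2, 8, 10}  B6 = {2, 8, 10, 11}  B7 = {2, 5, 10, 11}  B8 = {2, 3, 5, 11}  B9 = {3, 5, 9, 11}  B10 = {3, 5, 6, 9}  B11 = {3, 6, 9, 12}  B12 = {6, 9, 12, 13}
Tree: B1–B2, B2–B3, B3–B4, B4–B5, B5–B6, B6–B7, B7–B8, B8–B9, B9–B10, B10–B11, B11–B12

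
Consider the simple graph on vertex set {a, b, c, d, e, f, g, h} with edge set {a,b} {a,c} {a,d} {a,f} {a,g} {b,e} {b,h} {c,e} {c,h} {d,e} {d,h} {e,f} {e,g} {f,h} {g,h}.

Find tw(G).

3

A width-3 tree decomposition is:
Bags: B1 = {a, e, f, h}  B2 = {a, c, e, h}  B3 = {a, d, e, h}  B4 = {a, e, g, h}  B5 = {a, b, e, h}
Tree: B1–B2, B2–B3, B3–B4, B4–B5
Every bag has size at most 4, so the width is 4 − 1 = 3 and tw(G) ≤ 3. For the lower bound: the 4 vertex sets {f,h}, {c,e}, {a}, {d} are disjoint, each induces a connected subgraph, and every pair is joined by at least one edge of G. Contracting each set to a single vertex therefore yields K_{4} as a minor, and since treewidth is minor-monotone, tw(G) ≥ tw(K_{4}) = 3. The upper and lower bounds meet at 3, so that is the treewidth.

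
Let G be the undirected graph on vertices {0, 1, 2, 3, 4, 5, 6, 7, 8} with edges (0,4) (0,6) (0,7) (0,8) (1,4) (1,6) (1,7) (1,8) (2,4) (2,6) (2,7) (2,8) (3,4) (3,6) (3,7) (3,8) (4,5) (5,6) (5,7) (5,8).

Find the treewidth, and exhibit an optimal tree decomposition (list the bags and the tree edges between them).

Treewidth 4.
One such decomposition:
Bags: B1 = {2, 4, 6, 7, 8}  B2 = {4, 5, 6, 7, 8}  B3 = {1, 4, 6, 7, 8}  B4 = {0, 4, 6, 7, 8}  B5 = {3, 4, 6, 7, 8}
Tree: B1–B2, B2–B3, B3–B4, B4–B5

Every bag has size at most 5, so the width is 5 − 1 = 4 and tw(G) ≤ 4. For the lower bound: the 5 vertex sets {2,6}, {5,7}, {1,8}, {4}, {0} are disjoint, each induces a connected subgraph, and every pair is joined by at least one edge of G. Contracting each set to a single vertex therefore yields K_{5} as a minor, and since treewidth is minor-monotone, tw(G) ≥ tw(K_{5}) = 4. The upper and lower bounds meet at 4, so that is the treewidth.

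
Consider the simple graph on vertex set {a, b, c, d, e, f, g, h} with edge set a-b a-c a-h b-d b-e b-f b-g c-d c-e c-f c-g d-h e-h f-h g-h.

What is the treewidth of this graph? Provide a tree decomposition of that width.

The largest bag has 4 vertices, giving width 3; this decomposition certifies tw(G) ≤ 3. For the lower bound: the 4 vertex sets {f,h}, {a,b}, {c}, {e} are disjoint, each induces a connected subgraph, and every pair is joined by at least one edge of G. Contracting each set to a single vertex therefore yields K_{4} as a minor, and since treewidth is minor-monotone, tw(G) ≥ tw(K_{4}) = 3. Hence tw(G) = 3 exactly.

Treewidth 3.
One such decomposition:
Bags: B1 = {b, c, f, h}  B2 = {a, b, c, h}  B3 = {b, c, e, h}  B4 = {b, c, d, h}  B5 = {b, c, g, h}
Tree: B1–B2, B2–B3, B3–B4, B4–B5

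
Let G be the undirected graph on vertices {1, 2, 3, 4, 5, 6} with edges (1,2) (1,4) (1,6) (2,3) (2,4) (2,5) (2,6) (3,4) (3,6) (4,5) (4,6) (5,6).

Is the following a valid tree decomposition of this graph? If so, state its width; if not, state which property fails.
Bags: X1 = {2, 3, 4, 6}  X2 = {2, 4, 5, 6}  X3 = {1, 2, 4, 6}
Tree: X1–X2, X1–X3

Yes; width 3.

Checking the three conditions: (i) the bags cover all of {1, 2, 3, 4, 5, 6}; (ii) for each edge, some bag contains both endpoints; (iii) the bags containing any fixed vertex form a subtree. All hold, so the decomposition is valid with width 4 − 1 = 3.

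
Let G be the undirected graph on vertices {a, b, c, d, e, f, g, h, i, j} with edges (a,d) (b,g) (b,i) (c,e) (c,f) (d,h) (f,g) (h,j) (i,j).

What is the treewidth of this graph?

A width-1 tree decomposition is:
Bags: B1 = {c, e}  B2 = {c, f}  B3 = {f, g}  B4 = {b, g}  B5 = {b, i}  B6 = {i, j}  B7 = {h, j}  B8 = {d, h}  B9 = {a, d}
Tree: B1–B2, B2–B3, B3–B4, B4–B5, B5–B6, B6–B7, B7–B8, B8–B9
Each bag holds 2 vertices, so the decomposition has width 1, which upper-bounds the treewidth. Any graph with an edge has treewidth ≥ 1, and G has the edge e–c. Combining the bounds, tw(G) = 1.

1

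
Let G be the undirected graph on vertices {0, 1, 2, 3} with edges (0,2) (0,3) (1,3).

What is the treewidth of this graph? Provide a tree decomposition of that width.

The largest bag has 2 vertices, giving width 1; this decomposition certifies tw(G) ≤ 1. Any graph with an edge has treewidth ≥ 1, and G has the edge 2–0. Hence tw(G) = 1 exactly.

Treewidth 1.
One optimal decomposition is:
Bags: B1 = {0, 2}  B2 = {0, 3}  B3 = {1, 3}
Tree: B1–B2, B2–B3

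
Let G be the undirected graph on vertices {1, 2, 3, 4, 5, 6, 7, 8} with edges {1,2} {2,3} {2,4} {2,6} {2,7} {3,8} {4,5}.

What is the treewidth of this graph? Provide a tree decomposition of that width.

The largest bag has 2 vertices, giving width 1; this decomposition certifies tw(G) ≤ 1. Since G has at least one edge (e.g. 5–4), it is not an edgeless graph, so tw(G) ≥ 1. Hence tw(G) = 1 exactly.

Treewidth 1.
Bags: B1 = {4, 5}  B2 = {2, 4}  B3 = {2, 3}  B4 = {1, 2}  B5 = {3, 8}  B6 = {2, 6}  B7 = {2, 7}
Tree: B1–B2, B2–B3, B2–B4, B3–B5, B3–B6, B4–B7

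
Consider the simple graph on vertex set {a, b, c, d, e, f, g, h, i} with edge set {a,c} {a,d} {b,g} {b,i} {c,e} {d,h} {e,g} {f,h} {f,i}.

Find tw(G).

A width-2 tree decomposition is:
Bags: B1 = {a, c, d}  B2 = {c, d, h}  B3 = {c, f, h}  B4 = {c, f, i}  B5 = {b, c, i}  B6 = {b, c, g}  B7 = {c, e, g}
Tree: B1–B2, B2–B3, B3–B4, B4–B5, B5–B6, B6–B7
The largest bag has 3 vertices, giving width 2; this decomposition certifies tw(G) ≤ 2. The edges c–a–d–h–f–i–b–g–e–c form a cycle, so G is not a tree and its treewidth is at least 2. Combining the bounds, tw(G) = 2.

2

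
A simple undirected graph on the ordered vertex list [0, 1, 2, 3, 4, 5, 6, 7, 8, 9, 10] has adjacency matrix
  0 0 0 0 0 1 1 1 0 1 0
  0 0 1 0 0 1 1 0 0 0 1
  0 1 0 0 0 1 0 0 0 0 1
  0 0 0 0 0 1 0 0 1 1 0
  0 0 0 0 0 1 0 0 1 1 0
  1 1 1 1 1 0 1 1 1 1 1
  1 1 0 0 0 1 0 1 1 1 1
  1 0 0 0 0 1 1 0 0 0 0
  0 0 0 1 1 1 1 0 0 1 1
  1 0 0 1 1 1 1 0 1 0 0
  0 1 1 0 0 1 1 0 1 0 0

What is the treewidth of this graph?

3

A width-3 tree decomposition is:
Bags: B1 = {5, 6, 8, 10}  B2 = {5, 6, 8, 9}  B3 = {1, 5, 6, 10}  B4 = {1, 2, 5, 10}  B5 = {3, 5, 8, 9}  B6 = {0, 5, 6, 9}  B7 = {0, 5, 6, 7}  B8 = {4, 5, 8, 9}
Tree: B1–B2, B1–B3, B3–B4, B2–B5, B2–B6, B6–B7, B5–B8
Every bag has size at most 4, so the width is 4 − 1 = 3 and tw(G) ≤ 3. For the lower bound, the 4 vertices {1, 2, 5, 10} are pairwise adjacent, and any tree decomposition puts a clique entirely inside one bag — forcing width ≥ 3. The upper and lower bounds meet at 3, so that is the treewidth.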